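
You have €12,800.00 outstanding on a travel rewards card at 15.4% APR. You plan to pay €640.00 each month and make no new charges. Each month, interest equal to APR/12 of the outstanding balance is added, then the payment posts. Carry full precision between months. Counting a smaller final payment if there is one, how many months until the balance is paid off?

Monthly rate r = 15.4%/12 = 1.28333% = 0.0128333.
Recurrence: B ← B·(1+r) − €640.00.
Month 1: interest €164.27; balance after payment €12,324.27.
Month 2: interest €158.16; balance after payment €11,842.43.
Closed form: n = −ln(1 − rB₀/P)/ln(1+r) = −ln(0.74333)/ln(1.01283) ≈ 23.261, so the balance reaches zero during payment 24.

24 payments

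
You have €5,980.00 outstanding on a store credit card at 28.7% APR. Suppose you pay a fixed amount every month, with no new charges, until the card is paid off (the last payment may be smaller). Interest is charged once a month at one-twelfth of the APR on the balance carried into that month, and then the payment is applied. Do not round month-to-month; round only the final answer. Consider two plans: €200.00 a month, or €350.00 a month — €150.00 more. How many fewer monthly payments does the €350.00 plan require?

31 fewer payments

Monthly rate r = 28.7%/12 = 2.39167% = 0.0239167.
At €200.00/mo: n = ⌈−ln(1 − rB₀/P)/ln(1+r)⌉ = 54 payments (last €25.51); total interest = total paid − €5,980.00 = €4,645.51.
At €350.00/mo: 23 payments (last €79.89); total interest €1,799.89.
Payments saved = 54 − 23 = 31.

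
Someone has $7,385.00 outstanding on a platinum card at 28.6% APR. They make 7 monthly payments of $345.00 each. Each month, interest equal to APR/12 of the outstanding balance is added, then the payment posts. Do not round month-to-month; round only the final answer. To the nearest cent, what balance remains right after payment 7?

Monthly rate r = 28.6%/12 = 2.38333% = 0.0238333.
Each month: B ← B·(1+r) − $345.00.
Month 1: interest $176.01; balance after payment $7,216.01.
Month 2: interest $171.98; balance after payment $7,042.99.
Month 3: interest $167.86; balance after payment $6,865.85.
Month 4: interest $163.64; balance after payment $6,684.48.
Month 5: interest $159.31; balance after payment $6,498.80.
Month 6: interest $154.89; balance after payment $6,308.69.
Month 7: interest $150.36; balance after payment $6,114.04.

$6,114.04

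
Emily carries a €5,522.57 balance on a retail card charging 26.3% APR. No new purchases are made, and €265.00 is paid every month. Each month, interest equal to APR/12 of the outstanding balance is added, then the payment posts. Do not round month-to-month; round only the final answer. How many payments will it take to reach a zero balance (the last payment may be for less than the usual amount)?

29 payments

Monthly rate r = 26.3%/12 = 2.19167% = 0.0219167.
Recurrence: B ← B·(1+r) − €265.00.
Month 1: interest €121.04; balance after payment €5,378.61.
Month 2: interest €117.88; balance after payment €5,231.49.
Closed form: n = −ln(1 − rB₀/P)/ln(1+r) = −ln(0.54326)/ln(1.02192) ≈ 28.144, so the balance reaches zero during payment 29.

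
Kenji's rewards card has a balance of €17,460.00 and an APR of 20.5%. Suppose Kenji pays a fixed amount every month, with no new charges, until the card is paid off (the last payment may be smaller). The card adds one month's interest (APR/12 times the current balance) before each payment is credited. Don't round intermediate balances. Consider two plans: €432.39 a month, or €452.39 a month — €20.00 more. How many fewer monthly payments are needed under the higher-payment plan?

Monthly rate r = 20.5%/12 = 1.70833% = 0.0170833.
At €432.39/mo: n = ⌈−ln(1 − rB₀/P)/ln(1+r)⌉ = 70 payments (last €47.21); total interest = total paid − €17,460.00 = €12,422.12.
At €452.39/mo: 64 payments (last €259.60); total interest €11,300.17.
Payments saved = 70 − 64 = 6.

6 fewer payments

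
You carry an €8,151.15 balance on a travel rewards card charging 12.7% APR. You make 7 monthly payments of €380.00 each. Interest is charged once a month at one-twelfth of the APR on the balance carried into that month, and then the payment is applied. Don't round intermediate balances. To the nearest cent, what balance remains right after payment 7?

€6,028.57

Monthly rate r = 12.7%/12 = 1.05833% = 0.0105833.
Each month: B ← B·(1+r) − €380.00.
Month 1: interest €86.27; balance after payment €7,857.42.
Month 2: interest €83.16; balance after payment €7,560.57.
Month 3: interest €80.02; balance after payment €7,260.59.
Month 4: interest €76.84; balance after payment €6,957.43.
Month 5: interest €73.63; balance after payment €6,651.06.
Month 6: interest €70.39; balance after payment €6,341.45.
Month 7: interest €67.11; balance after payment €6,028.57.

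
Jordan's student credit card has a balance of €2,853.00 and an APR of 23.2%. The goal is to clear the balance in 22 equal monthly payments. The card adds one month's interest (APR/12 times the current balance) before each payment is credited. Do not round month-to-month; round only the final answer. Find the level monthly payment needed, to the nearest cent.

€160.44

Monthly rate r = 23.2%/12 = 1.93333% = 0.0193333.
Level-payment amortization: P = B₀·r / (1 − (1+r)^(−n)) = 2853.00·0.0193333 / (1 − 1.01933^(−22)).
Denominator 1 − (1+r)^(−22) = 0.343789734.
P = 55.158 / 0.343789734 ≈ 160.44.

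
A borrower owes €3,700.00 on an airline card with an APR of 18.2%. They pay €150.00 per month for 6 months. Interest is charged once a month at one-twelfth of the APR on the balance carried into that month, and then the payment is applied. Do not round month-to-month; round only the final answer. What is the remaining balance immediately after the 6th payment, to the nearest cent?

€3,114.90

Monthly rate r = 18.2%/12 = 1.51667% = 0.0151667.
Each month: B ← B·(1+r) − €150.00.
Month 1: interest €56.12; balance after payment €3,606.12.
Month 2: interest €54.69; balance after payment €3,510.81.
Month 3: interest €53.25; balance after payment €3,414.06.
Month 4: interest €51.78; balance after payment €3,315.84.
Month 5: interest €50.29; balance after payment €3,216.13.
Month 6: interest €48.78; balance after payment €3,114.90.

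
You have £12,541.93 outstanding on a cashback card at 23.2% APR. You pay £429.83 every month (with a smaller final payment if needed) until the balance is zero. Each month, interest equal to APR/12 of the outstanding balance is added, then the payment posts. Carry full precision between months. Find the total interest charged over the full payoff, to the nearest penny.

£6,098.79

Monthly rate r = 23.2%/12 = 1.93333% = 0.0193333.
Payoff takes n = ⌈−ln(1 − rB₀/P)/ln(1+r)⌉ = ⌈43.365⌉ = 44 payments; the last is £158.03.
Total paid = 43·£429.83 + £158.03 = £18,640.72.
Total interest = total paid − principal = £18,640.72 − £12,541.93 = £6,098.79.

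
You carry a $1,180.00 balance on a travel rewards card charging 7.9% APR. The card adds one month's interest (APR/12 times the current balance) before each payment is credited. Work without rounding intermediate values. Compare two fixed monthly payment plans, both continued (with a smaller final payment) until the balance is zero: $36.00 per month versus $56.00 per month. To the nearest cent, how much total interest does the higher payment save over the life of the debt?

Monthly rate r = 7.9%/12 = 0.658333% = 0.00658333.
At $36.00/mo: n = ⌈−ln(1 − rB₀/P)/ln(1+r)⌉ = 38 payments (last $1.59); total interest = total paid − $1,180.00 = $153.59.
At $56.00/mo: 23 payments (last $42.51); total interest $94.51.
Interest saved = $153.59 − $94.51 = $59.08.

$59.08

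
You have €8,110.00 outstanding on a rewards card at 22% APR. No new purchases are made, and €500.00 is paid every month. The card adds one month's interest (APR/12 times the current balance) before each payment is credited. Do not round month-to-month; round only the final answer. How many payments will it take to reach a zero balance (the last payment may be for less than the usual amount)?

Monthly rate r = 22%/12 = 1.83333% = 0.0183333.
Recurrence: B ← B·(1+r) − €500.00.
Month 1: interest €148.68; balance after payment €7,758.68.
Month 2: interest €142.24; balance after payment €7,400.93.
Closed form: n = −ln(1 − rB₀/P)/ln(1+r) = −ln(0.70263)/ln(1.01833) ≈ 19.426, so the balance reaches zero during payment 20.

20 payments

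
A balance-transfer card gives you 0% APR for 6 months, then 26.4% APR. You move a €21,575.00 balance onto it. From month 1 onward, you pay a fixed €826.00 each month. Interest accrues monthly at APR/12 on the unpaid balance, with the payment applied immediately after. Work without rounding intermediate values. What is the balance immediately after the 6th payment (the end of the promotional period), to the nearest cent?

Promo months 1–6 at r₀ = 0%/12 = 0; months 7+ at r₁ = 26.4%/12 = 0.022.
After month 6 (no interest yet): B = €21,575.00 − 6·€826.00 = €16,619.00.

€16,619.00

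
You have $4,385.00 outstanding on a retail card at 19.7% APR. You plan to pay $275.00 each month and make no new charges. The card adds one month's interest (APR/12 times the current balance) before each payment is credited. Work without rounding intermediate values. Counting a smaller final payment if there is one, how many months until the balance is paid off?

Monthly rate r = 19.7%/12 = 1.64167% = 0.0164167.
Recurrence: B ← B·(1+r) − $275.00.
Month 1: interest $71.99; balance after payment $4,181.99.
Month 2: interest $68.65; balance after payment $3,975.64.
Closed form: n = −ln(1 − rB₀/P)/ln(1+r) = −ln(0.73823)/ln(1.01642) ≈ 18.639, so the balance reaches zero during payment 19.

19 payments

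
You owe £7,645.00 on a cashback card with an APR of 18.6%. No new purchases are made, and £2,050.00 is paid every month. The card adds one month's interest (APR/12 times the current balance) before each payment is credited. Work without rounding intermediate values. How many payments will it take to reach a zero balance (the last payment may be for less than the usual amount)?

Monthly rate r = 18.6%/12 = 1.55% = 0.0155.
Recurrence: B ← B·(1+r) − £2,050.00.
Month 1: interest £118.50; balance after payment £5,713.50.
Month 2: interest £88.56; balance after payment £3,752.06.
Month 3: interest £58.16; balance after payment £1,760.21.
Month 4: interest £27.28; balance after payment £0.00.

4 payments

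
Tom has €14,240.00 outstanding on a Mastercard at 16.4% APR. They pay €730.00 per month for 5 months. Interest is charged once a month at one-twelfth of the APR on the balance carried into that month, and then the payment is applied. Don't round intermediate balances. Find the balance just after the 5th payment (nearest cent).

Monthly rate r = 16.4%/12 = 1.36667% = 0.0136667.
Each month: B ← B·(1+r) − €730.00.
Month 1: interest €194.61; balance after payment €13,704.61.
Month 2: interest €187.30; balance after payment €13,161.91.
Month 3: interest €179.88; balance after payment €12,611.79.
Month 4: interest €172.36; balance after payment €12,054.15.
Month 5: interest €164.74; balance after payment €11,488.89.

€11,488.89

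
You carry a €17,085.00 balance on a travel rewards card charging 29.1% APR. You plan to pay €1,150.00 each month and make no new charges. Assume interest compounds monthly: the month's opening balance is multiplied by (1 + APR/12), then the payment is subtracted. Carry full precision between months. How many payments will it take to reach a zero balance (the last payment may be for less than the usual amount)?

Monthly rate r = 29.1%/12 = 2.425% = 0.02425.
Recurrence: B ← B·(1+r) − €1,150.00.
Month 1: interest €414.31; balance after payment €16,349.31.
Month 2: interest €396.47; balance after payment €15,595.78.
Closed form: n = −ln(1 − rB₀/P)/ln(1+r) = −ln(0.63973)/ln(1.02425) ≈ 18.643, so the balance reaches zero during payment 19.

19 months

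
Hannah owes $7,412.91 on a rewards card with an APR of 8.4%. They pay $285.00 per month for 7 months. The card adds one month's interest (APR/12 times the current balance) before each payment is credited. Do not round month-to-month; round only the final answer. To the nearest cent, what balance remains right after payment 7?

Monthly rate r = 8.4%/12 = 0.7% = 0.007.
Each month: B ← B·(1+r) − $285.00.
Month 1: interest $51.89; balance after payment $7,179.80.
Month 2: interest $50.26; balance after payment $6,945.06.
Month 3: interest $48.62; balance after payment $6,708.67.
Month 4: interest $46.96; balance after payment $6,470.64.
Month 5: interest $45.29; balance after payment $6,230.93.
Month 6: interest $43.62; balance after payment $5,989.55.
Month 7: interest $41.93; balance after payment $5,746.47.

$5,746.47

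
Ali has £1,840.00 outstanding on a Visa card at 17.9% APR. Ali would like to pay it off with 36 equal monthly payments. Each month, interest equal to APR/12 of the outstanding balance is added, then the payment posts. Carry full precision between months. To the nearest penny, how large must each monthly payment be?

£66.43

Monthly rate r = 17.9%/12 = 1.49167% = 0.0149167.
Level-payment amortization: P = B₀·r / (1 − (1+r)^(−n)) = 1840.00·0.0149167 / (1 − 1.01492^(−36)).
Denominator 1 − (1+r)^(−36) = 0.413178306.
P = 27.4467 / 0.413178306 ≈ 66.43.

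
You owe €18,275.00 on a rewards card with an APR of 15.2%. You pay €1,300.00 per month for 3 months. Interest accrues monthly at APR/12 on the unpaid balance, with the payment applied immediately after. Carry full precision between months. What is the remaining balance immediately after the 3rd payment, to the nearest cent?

Monthly rate r = 15.2%/12 = 1.26667% = 0.0126667.
Each month: B ← B·(1+r) − €1,300.00.
Month 1: interest €231.48; balance after payment €17,206.48.
Month 2: interest €217.95; balance after payment €16,124.43.
Month 3: interest €204.24; balance after payment €15,028.67.

€15,028.67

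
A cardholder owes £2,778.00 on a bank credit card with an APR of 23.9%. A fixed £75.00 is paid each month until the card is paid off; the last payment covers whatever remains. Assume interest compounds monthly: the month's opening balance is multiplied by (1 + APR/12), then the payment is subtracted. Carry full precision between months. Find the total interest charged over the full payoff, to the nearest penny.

£2,311.80

Monthly rate r = 23.9%/12 = 1.99167% = 0.0199167.
Payoff takes n = ⌈−ln(1 − rB₀/P)/ln(1+r)⌉ = ⌈67.863⌉ = 68 payments; the last is £64.80.
Total paid = 67·£75.00 + £64.80 = £5,089.80.
Total interest = total paid − principal = £5,089.80 − £2,778.00 = £2,311.80.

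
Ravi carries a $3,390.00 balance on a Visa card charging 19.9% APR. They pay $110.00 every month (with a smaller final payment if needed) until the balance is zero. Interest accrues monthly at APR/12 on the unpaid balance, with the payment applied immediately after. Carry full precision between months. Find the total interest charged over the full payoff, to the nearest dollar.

$1,396

Monthly rate r = 19.9%/12 = 1.65833% = 0.0165833.
Payoff takes n = ⌈−ln(1 − rB₀/P)/ln(1+r)⌉ = ⌈43.504⌉ = 44 payments; the last is $55.72.
Total paid = 43·$110.00 + $55.72 = $4,785.72.
Total interest = total paid − principal = $4,785.72 − $3,390.00 = $1,395.72.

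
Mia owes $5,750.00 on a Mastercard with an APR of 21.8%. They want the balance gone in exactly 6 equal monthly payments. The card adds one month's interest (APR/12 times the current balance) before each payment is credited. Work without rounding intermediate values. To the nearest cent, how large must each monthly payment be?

$1,020.18

Monthly rate r = 21.8%/12 = 1.81667% = 0.0181667.
Level-payment amortization: P = B₀·r / (1 − (1+r)^(−n)) = 5750.00·0.0181667 / (1 − 1.01817^(−6)).
Denominator 1 − (1+r)^(−6) = 0.102391924.
P = 104.458 / 0.102391924 ≈ 1020.18.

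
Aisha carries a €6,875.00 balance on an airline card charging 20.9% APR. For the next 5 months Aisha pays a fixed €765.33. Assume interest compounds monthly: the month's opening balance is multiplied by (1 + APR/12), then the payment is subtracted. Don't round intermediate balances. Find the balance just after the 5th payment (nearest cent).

€3,532.63

Monthly rate r = 20.9%/12 = 1.74167% = 0.0174167.
Each month: B ← B·(1+r) − €765.33.
Month 1: interest €119.74; balance after payment €6,229.41.
Month 2: interest €108.50; balance after payment €5,572.58.
Month 3: interest €97.06; balance after payment €4,904.30.
Month 4: interest €85.42; balance after payment €4,224.39.
Month 5: interest €73.57; balance after payment €3,532.63.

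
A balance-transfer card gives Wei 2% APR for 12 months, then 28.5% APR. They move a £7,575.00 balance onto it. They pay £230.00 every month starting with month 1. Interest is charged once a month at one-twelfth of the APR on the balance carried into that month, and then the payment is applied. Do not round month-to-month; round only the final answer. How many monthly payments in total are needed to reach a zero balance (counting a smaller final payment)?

43 payments

Promo months 1–12 at r₀ = 2%/12 = 0.00166667; months 13+ at r₁ = 28.5%/12 = 0.02375.
After month 12: iterate B ← B·(1+r₀) − £230.00 for 12 months → £4,942.46.
Then at r₁ with £230.00/mo: n₂ = −ln(1 − r₁·B/P)/ln(1+r₁) ≈ 30.42 → 31 more payments.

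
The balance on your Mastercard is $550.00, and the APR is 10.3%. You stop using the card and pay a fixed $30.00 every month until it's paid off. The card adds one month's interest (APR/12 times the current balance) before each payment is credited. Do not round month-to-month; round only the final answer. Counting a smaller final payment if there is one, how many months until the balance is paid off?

Monthly rate r = 10.3%/12 = 0.858333% = 0.00858333.
Recurrence: B ← B·(1+r) − $30.00.
Month 1: interest $4.72; balance after payment $524.72.
Month 2: interest $4.50; balance after payment $499.22.
Closed form: n = −ln(1 − rB₀/P)/ln(1+r) = −ln(0.84264)/ln(1.00858) ≈ 20.033, so the balance reaches zero during payment 21.

21 payments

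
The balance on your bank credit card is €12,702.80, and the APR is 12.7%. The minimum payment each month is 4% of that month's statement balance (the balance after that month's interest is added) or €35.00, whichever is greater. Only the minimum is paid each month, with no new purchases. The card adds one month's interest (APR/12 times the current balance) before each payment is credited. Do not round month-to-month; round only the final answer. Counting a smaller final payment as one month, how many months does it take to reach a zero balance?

Monthly rate r = 12.7%/12 = 1.05833% = 0.0105833.
While 4% of the post-interest balance exceeds €35.00, each month B ← (B·(1+r))·(1 − 0.04), i.e. B shrinks by the factor (1+r)·0.96 = 0.97016.
This holds for months 1–89. Entering month 90 the balance is €856.96; 4% of the post-interest balance is now below €35.00, so the flat €35.00 minimum applies from here.
From month 90 a fixed €35.00 at rate r clears €856.96 in 29 more payments. Total: 89 + 29 = 118 months.

118 months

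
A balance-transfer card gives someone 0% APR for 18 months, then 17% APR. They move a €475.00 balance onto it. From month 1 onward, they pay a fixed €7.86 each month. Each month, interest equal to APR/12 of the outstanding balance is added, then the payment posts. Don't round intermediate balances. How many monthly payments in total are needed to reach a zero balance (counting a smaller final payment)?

Promo months 1–18 at r₀ = 0%/12 = 0; months 19+ at r₁ = 17%/12 = 0.0141667.
After month 18 (no interest yet): B = €475.00 − 18·€7.86 = €333.52.
Then at r₁ with €7.86/mo: n₂ = −ln(1 − r₁·B/P)/ln(1+r₁) ≈ 65.34 → 66 more payments.

84 payments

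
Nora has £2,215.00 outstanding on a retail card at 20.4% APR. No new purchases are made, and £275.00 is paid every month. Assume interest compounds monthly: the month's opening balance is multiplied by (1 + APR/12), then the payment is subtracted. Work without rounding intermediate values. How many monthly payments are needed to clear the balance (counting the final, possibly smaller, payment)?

9 payments

Monthly rate r = 20.4%/12 = 1.7% = 0.017.
Recurrence: B ← B·(1+r) − £275.00.
Month 1: interest £37.65; balance after payment £1,977.66.
Month 2: interest £33.62; balance after payment £1,736.28.
Closed form: n = −ln(1 − rB₀/P)/ln(1+r) = −ln(0.86307)/ln(1.017) ≈ 8.736, so the balance reaches zero during payment 9.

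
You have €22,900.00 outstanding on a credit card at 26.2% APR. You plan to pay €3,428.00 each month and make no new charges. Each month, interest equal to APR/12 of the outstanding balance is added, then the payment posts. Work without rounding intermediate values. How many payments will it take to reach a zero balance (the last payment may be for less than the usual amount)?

Monthly rate r = 26.2%/12 = 2.18333% = 0.0218333.
Recurrence: B ← B·(1+r) − €3,428.00.
Month 1: interest €499.98; balance after payment €19,971.98.
Month 2: interest €436.05; balance after payment €16,980.04.
Closed form: n = −ln(1 − rB₀/P)/ln(1+r) = −ln(0.85415)/ln(1.02183) ≈ 7.299, so the balance reaches zero during payment 8.

8 payments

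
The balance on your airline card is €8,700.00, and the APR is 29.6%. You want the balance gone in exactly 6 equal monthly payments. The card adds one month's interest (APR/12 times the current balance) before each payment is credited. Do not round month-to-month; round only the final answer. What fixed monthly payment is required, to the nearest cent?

Monthly rate r = 29.6%/12 = 2.46667% = 0.0246667.
Level-payment amortization: P = B₀·r / (1 − (1+r)^(−n)) = 8700.00·0.0246667 / (1 − 1.02467^(−6)).
Denominator 1 − (1+r)^(−6) = 0.136018687.
P = 214.6 / 0.136018687 ≈ 1577.72.

€1,577.72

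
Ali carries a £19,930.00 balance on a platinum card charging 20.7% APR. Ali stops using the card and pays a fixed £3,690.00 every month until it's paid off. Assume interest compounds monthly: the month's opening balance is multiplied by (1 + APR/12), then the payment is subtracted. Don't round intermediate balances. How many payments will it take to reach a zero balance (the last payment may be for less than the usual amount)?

Monthly rate r = 20.7%/12 = 1.725% = 0.01725.
Recurrence: B ← B·(1+r) − £3,690.00.
Month 1: interest £343.79; balance after payment £16,583.79.
Month 2: interest £286.07; balance after payment £13,179.86.
Month 3: interest £227.35; balance after payment £9,717.22.
Month 4: interest £167.62; balance after payment £6,194.84.
Month 5: interest £106.86; balance after payment £2,611.70.
Month 6: interest £45.05; balance after payment £0.00.

6 payments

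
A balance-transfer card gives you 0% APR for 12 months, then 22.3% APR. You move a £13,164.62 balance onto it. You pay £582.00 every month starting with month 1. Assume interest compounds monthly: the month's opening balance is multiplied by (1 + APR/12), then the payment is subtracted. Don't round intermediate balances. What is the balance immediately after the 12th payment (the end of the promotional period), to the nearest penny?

£6,180.62

Promo months 1–12 at r₀ = 0%/12 = 0; months 13+ at r₁ = 22.3%/12 = 0.0185833.
After month 12 (no interest yet): B = £13,164.62 − 12·£582.00 = £6,180.62.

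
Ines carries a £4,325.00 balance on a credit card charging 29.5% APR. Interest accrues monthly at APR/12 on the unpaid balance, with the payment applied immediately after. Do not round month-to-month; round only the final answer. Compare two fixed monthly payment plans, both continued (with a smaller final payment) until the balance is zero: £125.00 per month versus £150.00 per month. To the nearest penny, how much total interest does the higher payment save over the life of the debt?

£2,164.03

Monthly rate r = 29.5%/12 = 2.45833% = 0.0245833.
At £125.00/mo: n = ⌈−ln(1 − rB₀/P)/ln(1+r)⌉ = 79 payments (last £34.82); total interest = total paid − £4,325.00 = £5,459.82.
At £150.00/mo: 51 payments (last £120.79); total interest £3,295.79.
Interest saved = £5,459.82 − £3,295.79 = £2,164.03.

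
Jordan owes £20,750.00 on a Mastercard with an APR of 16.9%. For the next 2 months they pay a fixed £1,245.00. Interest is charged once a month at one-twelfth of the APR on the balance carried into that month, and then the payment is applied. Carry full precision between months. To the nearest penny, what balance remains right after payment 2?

£18,831.04

Monthly rate r = 16.9%/12 = 1.40833% = 0.0140833.
Each month: B ← B·(1+r) − £1,245.00.
Month 1: interest £292.23; balance after payment £19,797.23.
Month 2: interest £278.81; balance after payment £18,831.04.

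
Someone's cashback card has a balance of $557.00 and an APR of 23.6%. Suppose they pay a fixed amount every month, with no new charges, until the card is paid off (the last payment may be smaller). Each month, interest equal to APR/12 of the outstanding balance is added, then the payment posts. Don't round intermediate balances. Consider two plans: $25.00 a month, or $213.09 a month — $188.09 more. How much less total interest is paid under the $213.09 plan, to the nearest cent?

$162.30

Monthly rate r = 23.6%/12 = 1.96667% = 0.0196667.
At $25.00/mo: n = ⌈−ln(1 − rB₀/P)/ln(1+r)⌉ = 30 payments (last $15.16); total interest = total paid − $557.00 = $183.16.
At $213.09/mo: 3 payments (last $151.68); total interest $20.86.
Interest saved = $183.16 − $20.86 = $162.30.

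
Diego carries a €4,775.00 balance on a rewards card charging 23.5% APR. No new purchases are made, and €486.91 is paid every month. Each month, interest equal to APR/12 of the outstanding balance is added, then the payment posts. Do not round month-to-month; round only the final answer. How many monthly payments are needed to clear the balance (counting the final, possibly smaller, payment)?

11 months

Monthly rate r = 23.5%/12 = 1.95833% = 0.0195833.
Recurrence: B ← B·(1+r) − €486.91.
Month 1: interest €93.51; balance after payment €4,381.60.
Month 2: interest €85.81; balance after payment €3,980.50.
Closed form: n = −ln(1 − rB₀/P)/ln(1+r) = −ln(0.80795)/ln(1.01958) ≈ 10.996, so the balance reaches zero during payment 11.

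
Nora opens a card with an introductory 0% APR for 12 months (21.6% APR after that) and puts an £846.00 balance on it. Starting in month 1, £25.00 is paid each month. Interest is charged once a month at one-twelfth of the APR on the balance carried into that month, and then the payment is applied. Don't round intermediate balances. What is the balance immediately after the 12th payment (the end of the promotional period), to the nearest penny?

Promo months 1–12 at r₀ = 0%/12 = 0; months 13+ at r₁ = 21.6%/12 = 0.018.
After month 12 (no interest yet): B = £846.00 − 12·£25.00 = £546.00.

£546.00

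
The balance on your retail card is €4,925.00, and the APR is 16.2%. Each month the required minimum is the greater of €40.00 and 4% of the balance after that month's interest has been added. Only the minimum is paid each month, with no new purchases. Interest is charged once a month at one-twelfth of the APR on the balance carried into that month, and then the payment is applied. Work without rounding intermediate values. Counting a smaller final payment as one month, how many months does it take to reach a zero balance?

89 months

Monthly rate r = 16.2%/12 = 1.35% = 0.0135.
While 4% of the post-interest balance exceeds €40.00, each month B ← (B·(1+r))·(1 − 0.04), i.e. B shrinks by the factor (1+r)·0.96 = 0.97296.
This holds for months 1–59. Entering month 60 the balance is €977.26; 4% of the post-interest balance is now below €40.00, so the flat €40.00 minimum applies from here.
From month 60 a fixed €40.00 at rate r clears €977.26 in 30 more payments. Total: 59 + 30 = 89 months.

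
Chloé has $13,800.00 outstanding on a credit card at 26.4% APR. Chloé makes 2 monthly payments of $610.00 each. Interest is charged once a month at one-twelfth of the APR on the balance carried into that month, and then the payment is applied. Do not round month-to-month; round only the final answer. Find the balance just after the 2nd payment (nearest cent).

$13,180.46

Monthly rate r = 26.4%/12 = 2.2% = 0.022.
Each month: B ← B·(1+r) − $610.00.
Month 1: interest $303.60; balance after payment $13,493.60.
Month 2: interest $296.86; balance after payment $13,180.46.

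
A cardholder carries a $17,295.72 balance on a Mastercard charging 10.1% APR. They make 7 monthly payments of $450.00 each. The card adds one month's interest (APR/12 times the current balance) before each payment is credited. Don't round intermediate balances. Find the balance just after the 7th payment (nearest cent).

$15,110.16

Monthly rate r = 10.1%/12 = 0.841667% = 0.00841667.
Each month: B ← B·(1+r) − $450.00.
Month 1: interest $145.57; balance after payment $16,991.29.
Month 2: interest $143.01; balance after payment $16,684.30.
Month 3: interest $140.43; balance after payment $16,374.73.
Month 4: interest $137.82; balance after payment $16,062.55.
Month 5: interest $135.19; balance after payment $15,747.74.
Month 6: interest $132.54; balance after payment $15,430.29.
Month 7: interest $129.87; balance after payment $15,110.16.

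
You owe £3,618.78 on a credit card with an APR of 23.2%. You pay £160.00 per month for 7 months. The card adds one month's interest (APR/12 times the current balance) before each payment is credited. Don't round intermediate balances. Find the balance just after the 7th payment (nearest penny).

£2,950.77

Monthly rate r = 23.2%/12 = 1.93333% = 0.0193333.
Each month: B ← B·(1+r) − £160.00.
Month 1: interest £69.96; balance after payment £3,528.74.
Month 2: interest £68.22; balance after payment £3,436.97.
Month 3: interest £66.45; balance after payment £3,343.41.
Month 4: interest £64.64; balance after payment £3,248.05.
Month 5: interest £62.80; balance after payment £3,150.85.
Month 6: interest £60.92; balance after payment £3,051.76.
Month 7: interest £59.00; balance after payment £2,950.77.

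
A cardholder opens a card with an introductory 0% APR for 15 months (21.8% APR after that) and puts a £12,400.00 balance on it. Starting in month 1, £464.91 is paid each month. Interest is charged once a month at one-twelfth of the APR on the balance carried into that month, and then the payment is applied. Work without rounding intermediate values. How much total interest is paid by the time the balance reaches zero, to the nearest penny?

Promo months 1–15 at r₀ = 0%/12 = 0; months 16+ at r₁ = 21.8%/12 = 0.0181667.
After month 15 (no interest yet): B = £12,400.00 − 15·£464.91 = £5,426.35.
Then at r₁ with £464.91/mo: n₂ = −ln(1 − r₁·B/P)/ln(1+r₁) ≈ 13.24 → 14 more payments.
Total paid = 28·£464.91 + £110.73 = £13,128.21; interest = £13,128.21 − £12,400.00 = £728.21.

£728.21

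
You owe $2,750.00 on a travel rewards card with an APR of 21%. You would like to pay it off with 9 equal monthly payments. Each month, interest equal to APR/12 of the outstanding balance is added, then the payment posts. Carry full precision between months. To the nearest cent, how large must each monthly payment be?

$332.91

Monthly rate r = 21%/12 = 1.75% = 0.0175.
Level-payment amortization: P = B₀·r / (1 − (1+r)^(−n)) = 2750.00·0.0175 / (1 − 1.0175^(−9)).
Denominator 1 − (1+r)^(−9) = 0.144558651.
P = 48.125 / 0.144558651 ≈ 332.91.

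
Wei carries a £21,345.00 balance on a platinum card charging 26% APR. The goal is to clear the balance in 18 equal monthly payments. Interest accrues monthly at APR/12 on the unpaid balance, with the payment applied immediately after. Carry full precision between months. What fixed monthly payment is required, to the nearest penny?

£1,444.70

Monthly rate r = 26%/12 = 2.16667% = 0.0216667.
Level-payment amortization: P = B₀·r / (1 − (1+r)^(−n)) = 21345.00·0.0216667 / (1 − 1.02167^(−18)).
Denominator 1 − (1+r)^(−18) = 0.320117339.
P = 462.475 / 0.320117339 ≈ 1444.70.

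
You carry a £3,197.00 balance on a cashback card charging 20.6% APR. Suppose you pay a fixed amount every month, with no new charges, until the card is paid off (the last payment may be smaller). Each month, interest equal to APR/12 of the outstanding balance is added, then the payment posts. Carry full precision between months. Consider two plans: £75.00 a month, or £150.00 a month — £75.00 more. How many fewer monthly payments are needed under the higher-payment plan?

Monthly rate r = 20.6%/12 = 1.71667% = 0.0171667.
At £75.00/mo: n = ⌈−ln(1 − rB₀/P)/ln(1+r)⌉ = 78 payments (last £23.27); total interest = total paid − £3,197.00 = £2,601.27.
At £150.00/mo: 27 payments (last £114.53); total interest £817.53.
Payments saved = 78 − 27 = 51.

51 fewer payments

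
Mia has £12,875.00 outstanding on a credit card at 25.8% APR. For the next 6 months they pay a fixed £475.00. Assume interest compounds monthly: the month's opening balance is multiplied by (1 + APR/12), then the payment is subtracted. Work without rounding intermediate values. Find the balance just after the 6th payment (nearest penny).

£11,620.10

Monthly rate r = 25.8%/12 = 2.15% = 0.0215.
Each month: B ← B·(1+r) − £475.00.
Month 1: interest £276.81; balance after payment £12,676.81.
Month 2: interest £272.55; balance after payment £12,474.36.
Month 3: interest £268.20; balance after payment £12,267.56.
Month 4: interest £263.75; balance after payment £12,056.32.
Month 5: interest £259.21; balance after payment £11,840.53.
Month 6: interest £254.57; balance after payment £11,620.10.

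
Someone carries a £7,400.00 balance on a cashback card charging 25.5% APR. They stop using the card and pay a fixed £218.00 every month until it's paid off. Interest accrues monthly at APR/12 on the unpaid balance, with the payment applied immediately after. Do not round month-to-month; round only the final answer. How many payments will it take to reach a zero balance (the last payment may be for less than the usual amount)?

61 months

Monthly rate r = 25.5%/12 = 2.125% = 0.02125.
Recurrence: B ← B·(1+r) − £218.00.
Month 1: interest £157.25; balance after payment £7,339.25.
Month 2: interest £155.96; balance after payment £7,277.21.
Closed form: n = −ln(1 − rB₀/P)/ln(1+r) = −ln(0.27867)/ln(1.02125) ≈ 60.765, so the balance reaches zero during payment 61.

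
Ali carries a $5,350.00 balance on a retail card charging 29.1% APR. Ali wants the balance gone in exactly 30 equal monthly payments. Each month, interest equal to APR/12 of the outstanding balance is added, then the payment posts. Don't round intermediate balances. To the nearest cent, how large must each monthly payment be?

$253.06

Monthly rate r = 29.1%/12 = 2.425% = 0.02425.
Level-payment amortization: P = B₀·r / (1 − (1+r)^(−n)) = 5350.00·0.02425 / (1 − 1.02425^(−30)).
Denominator 1 − (1+r)^(−30) = 0.51267261.
P = 129.738 / 0.51267261 ≈ 253.06.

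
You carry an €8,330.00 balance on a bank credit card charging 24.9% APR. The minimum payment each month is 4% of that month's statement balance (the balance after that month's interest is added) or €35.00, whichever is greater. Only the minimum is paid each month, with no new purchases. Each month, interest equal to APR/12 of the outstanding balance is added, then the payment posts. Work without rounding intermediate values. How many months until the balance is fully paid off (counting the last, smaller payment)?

147 months

Monthly rate r = 24.9%/12 = 2.075% = 0.02075.
While 4% of the post-interest balance exceeds €35.00, each month B ← (B·(1+r))·(1 − 0.04), i.e. B shrinks by the factor (1+r)·0.96 = 0.97992.
This holds for months 1–113. Entering month 114 the balance is €841.75; 4% of the post-interest balance is now below €35.00, so the flat €35.00 minimum applies from here.
From month 114 a fixed €35.00 at rate r clears €841.75 in 34 more payments. Total: 113 + 34 = 147 months.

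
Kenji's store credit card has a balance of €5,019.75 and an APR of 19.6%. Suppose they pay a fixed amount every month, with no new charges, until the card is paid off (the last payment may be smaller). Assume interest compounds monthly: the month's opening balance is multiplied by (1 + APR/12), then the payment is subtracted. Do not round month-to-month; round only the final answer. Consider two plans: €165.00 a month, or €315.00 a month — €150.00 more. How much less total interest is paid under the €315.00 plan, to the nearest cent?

Monthly rate r = 19.6%/12 = 1.63333% = 0.0163333.
At €165.00/mo: n = ⌈−ln(1 − rB₀/P)/ln(1+r)⌉ = 43 payments (last €66.70); total interest = total paid − €5,019.75 = €1,976.95.
At €315.00/mo: 19 payments (last €192.38); total interest €842.63.
Interest saved = €1,976.95 − €842.63 = €1,134.32.

€1,134.32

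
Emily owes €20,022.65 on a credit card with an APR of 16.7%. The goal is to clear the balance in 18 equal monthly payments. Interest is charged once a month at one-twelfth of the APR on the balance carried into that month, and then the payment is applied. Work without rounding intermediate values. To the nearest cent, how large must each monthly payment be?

€1,265.19

Monthly rate r = 16.7%/12 = 1.39167% = 0.0139167.
Level-payment amortization: P = B₀·r / (1 − (1+r)^(−n)) = 20022.65·0.0139167 / (1 − 1.01392^(−18)).
Denominator 1 − (1+r)^(−18) = 0.220242997.
P = 278.649 / 0.220242997 ≈ 1265.19.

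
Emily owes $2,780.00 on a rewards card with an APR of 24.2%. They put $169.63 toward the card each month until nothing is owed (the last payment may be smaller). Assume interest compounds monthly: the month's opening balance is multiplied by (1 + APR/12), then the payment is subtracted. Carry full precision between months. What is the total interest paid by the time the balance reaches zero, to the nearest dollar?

$629

Monthly rate r = 24.2%/12 = 2.01667% = 0.0201667.
Payoff takes n = ⌈−ln(1 − rB₀/P)/ln(1+r)⌉ = ⌈20.096⌉ = 21 payments; the last is $16.37.
Total paid = 20·$169.63 + $16.37 = $3,408.97.
Total interest = total paid − principal = $3,408.97 − $2,780.00 = $628.97.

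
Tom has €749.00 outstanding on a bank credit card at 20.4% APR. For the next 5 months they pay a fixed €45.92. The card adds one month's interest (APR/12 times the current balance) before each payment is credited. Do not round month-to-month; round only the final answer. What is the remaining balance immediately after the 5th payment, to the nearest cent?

€577.33

Monthly rate r = 20.4%/12 = 1.7% = 0.017.
Each month: B ← B·(1+r) − €45.92.
Month 1: interest €12.73; balance after payment €715.81.
Month 2: interest €12.17; balance after payment €682.06.
Month 3: interest €11.60; balance after payment €647.74.
Month 4: interest €11.01; balance after payment €612.83.
Month 5: interest €10.42; balance after payment €577.33.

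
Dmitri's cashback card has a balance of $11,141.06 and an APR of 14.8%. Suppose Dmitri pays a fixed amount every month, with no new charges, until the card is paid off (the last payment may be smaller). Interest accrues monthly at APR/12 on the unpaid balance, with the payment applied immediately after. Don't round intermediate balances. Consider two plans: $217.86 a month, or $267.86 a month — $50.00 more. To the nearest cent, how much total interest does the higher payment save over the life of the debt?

Monthly rate r = 14.8%/12 = 1.23333% = 0.0123333.
At $217.86/mo: n = ⌈−ln(1 − rB₀/P)/ln(1+r)⌉ = 82 payments (last $58.60); total interest = total paid − $11,141.06 = $6,564.20.
At $267.86/mo: 59 payments (last $185.85); total interest $4,580.67.
Interest saved = $6,564.20 − $4,580.67 = $1,983.53.

$1,983.53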